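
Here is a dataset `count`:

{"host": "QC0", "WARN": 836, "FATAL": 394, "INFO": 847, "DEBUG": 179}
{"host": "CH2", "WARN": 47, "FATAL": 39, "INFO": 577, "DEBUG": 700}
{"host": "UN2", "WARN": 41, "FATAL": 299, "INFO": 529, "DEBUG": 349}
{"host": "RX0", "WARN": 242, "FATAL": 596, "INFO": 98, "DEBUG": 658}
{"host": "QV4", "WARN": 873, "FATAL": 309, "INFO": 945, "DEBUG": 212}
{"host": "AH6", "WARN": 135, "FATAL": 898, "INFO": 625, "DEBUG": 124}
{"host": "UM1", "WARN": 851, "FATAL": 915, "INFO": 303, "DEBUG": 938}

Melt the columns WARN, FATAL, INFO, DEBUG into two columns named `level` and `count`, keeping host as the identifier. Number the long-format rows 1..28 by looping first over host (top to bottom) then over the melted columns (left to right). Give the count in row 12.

28 rows total (7 × 4). Row 12: index ⌊(12-1)/4⌋ = 2 into host → UN2; (12-1) mod 4 = 3 into the melted columns → DEBUG.
So row 12 is (UN2, DEBUG, 349); count = 349.

349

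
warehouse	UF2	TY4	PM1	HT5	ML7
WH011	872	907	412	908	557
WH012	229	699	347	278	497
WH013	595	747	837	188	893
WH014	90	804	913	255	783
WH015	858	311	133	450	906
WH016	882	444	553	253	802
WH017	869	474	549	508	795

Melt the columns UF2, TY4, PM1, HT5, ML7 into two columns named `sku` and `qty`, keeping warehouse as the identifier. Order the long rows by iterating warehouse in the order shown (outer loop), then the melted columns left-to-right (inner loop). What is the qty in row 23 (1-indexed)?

35 rows total (7 × 5). Row 23: index ⌊(23-1)/5⌋ = 4 into warehouse → WH015; (23-1) mod 5 = 2 into the melted columns → PM1.
So row 23 is (WH015, PM1, 133); qty = 133.

133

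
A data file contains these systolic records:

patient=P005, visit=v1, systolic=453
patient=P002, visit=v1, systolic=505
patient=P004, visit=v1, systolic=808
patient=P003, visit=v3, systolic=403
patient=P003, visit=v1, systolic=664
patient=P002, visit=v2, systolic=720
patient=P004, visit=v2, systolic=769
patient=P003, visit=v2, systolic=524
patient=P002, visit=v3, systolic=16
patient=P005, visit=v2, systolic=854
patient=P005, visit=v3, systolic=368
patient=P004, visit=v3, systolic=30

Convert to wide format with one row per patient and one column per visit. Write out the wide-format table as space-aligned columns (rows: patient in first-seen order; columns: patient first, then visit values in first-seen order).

patient  v1   v3   v2 
P005     453  368  854
P002     505  16   720
P004     808  30   769
P003     664  403  524

Columns: patient plus the 3 distinct visit values (v1, v3, v2).
For example, row P005 column v1 takes systolic=453 from the long row (P005, v1).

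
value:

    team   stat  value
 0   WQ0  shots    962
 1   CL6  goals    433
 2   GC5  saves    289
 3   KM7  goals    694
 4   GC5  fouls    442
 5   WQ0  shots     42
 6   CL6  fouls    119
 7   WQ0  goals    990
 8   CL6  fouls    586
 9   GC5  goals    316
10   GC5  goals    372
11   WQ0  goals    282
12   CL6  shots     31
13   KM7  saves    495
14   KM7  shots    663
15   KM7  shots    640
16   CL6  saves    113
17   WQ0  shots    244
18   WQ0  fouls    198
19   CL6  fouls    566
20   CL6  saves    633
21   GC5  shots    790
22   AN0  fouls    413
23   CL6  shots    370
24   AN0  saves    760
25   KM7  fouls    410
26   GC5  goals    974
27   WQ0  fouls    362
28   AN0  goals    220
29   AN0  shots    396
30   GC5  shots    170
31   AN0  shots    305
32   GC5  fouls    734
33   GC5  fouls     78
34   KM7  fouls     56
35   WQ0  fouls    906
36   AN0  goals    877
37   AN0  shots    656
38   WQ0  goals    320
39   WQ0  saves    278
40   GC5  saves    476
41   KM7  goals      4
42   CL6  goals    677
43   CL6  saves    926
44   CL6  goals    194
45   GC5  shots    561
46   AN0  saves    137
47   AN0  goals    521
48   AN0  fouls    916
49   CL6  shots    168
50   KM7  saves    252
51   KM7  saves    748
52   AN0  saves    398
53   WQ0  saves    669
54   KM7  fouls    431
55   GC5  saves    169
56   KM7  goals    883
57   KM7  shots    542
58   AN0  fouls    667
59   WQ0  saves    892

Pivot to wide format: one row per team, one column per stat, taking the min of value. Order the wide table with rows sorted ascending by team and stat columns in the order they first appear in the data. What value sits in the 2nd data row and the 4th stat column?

With rows sorted ascending by team, row 2 is team=CL6. stat columns in first-appearance order: shots, goals, saves, fouls; column 4 is fouls.
Long rows with team=CL6, stat=fouls: min(119, 586, 566) = 119.

119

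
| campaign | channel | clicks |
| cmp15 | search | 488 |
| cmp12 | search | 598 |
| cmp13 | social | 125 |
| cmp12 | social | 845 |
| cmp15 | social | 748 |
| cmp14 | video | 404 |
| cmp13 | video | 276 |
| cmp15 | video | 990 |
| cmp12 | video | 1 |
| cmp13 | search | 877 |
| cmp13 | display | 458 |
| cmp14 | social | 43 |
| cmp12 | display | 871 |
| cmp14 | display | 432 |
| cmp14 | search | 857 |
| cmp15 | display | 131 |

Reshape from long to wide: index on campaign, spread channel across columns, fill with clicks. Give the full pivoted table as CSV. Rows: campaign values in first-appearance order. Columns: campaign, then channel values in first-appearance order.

campaign,search,social,video,display
cmp15,488,748,990,131
cmp12,598,845,1,871
cmp13,877,125,276,458
cmp14,857,43,404,432

Columns: campaign plus the 4 distinct channel values (search, social, video, display).
For example, row cmp15 column search takes clicks=488 from the long row (cmp15, search).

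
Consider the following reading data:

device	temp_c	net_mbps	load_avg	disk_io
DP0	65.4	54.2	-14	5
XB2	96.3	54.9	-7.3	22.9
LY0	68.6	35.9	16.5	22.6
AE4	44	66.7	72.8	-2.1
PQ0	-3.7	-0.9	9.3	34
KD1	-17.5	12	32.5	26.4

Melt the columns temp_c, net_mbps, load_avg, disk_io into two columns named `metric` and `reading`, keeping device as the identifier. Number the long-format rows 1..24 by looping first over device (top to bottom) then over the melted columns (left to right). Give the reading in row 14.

66.7

24 rows total (6 × 4). Row 14: index ⌊(14-1)/4⌋ = 3 into device → AE4; (14-1) mod 4 = 1 into the melted columns → net_mbps.
So row 14 is (AE4, net_mbps, 66.7); reading = 66.7.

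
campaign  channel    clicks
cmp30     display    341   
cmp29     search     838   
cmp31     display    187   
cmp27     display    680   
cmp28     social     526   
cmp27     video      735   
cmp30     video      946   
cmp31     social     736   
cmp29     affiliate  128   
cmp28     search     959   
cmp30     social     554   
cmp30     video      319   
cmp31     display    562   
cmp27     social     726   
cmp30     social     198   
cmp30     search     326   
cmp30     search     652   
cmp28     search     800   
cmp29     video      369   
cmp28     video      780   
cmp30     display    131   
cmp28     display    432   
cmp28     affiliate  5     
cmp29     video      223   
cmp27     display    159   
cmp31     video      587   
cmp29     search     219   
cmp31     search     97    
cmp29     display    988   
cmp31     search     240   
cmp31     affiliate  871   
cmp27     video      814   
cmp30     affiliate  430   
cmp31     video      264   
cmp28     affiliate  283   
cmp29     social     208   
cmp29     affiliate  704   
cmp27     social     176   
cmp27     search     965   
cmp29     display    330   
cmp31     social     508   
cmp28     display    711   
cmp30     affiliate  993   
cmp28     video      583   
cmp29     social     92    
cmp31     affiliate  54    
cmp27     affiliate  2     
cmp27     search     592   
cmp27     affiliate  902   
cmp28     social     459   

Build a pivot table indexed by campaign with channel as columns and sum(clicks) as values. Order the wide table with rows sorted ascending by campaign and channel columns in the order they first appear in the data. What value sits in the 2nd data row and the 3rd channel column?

985

With rows sorted ascending by campaign, row 2 is campaign=cmp28. channel columns in first-appearance order: display, search, social, video, affiliate; column 3 is social.
Long rows with campaign=cmp28, channel=social: 526 + 459 = 985.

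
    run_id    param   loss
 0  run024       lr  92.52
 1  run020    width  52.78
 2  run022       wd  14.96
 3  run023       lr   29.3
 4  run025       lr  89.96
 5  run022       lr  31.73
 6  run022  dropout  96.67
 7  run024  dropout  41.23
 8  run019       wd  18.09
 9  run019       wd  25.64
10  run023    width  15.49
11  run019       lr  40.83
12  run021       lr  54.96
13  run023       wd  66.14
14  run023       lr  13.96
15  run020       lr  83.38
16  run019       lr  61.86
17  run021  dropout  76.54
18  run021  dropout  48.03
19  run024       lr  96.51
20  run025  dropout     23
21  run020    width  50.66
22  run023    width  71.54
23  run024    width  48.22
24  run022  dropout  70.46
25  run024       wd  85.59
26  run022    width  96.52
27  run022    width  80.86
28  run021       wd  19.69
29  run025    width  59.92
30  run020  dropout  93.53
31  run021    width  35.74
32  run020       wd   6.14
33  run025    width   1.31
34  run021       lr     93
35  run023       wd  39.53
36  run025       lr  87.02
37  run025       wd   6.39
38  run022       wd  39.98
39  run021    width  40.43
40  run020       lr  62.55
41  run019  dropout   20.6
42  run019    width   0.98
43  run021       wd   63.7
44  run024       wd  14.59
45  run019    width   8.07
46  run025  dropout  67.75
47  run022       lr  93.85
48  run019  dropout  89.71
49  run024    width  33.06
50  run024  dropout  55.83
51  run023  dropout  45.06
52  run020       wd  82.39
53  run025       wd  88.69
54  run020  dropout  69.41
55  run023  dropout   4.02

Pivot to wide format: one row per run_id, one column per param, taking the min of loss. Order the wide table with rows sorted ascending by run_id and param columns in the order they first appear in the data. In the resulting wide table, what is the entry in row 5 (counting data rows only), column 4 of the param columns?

With rows sorted ascending by run_id, row 5 is run_id=run023. param columns in first-appearance order: lr, width, wd, dropout; column 4 is dropout.
Long rows with run_id=run023, param=dropout: min(45.06, 4.02) = 4.02.

4.02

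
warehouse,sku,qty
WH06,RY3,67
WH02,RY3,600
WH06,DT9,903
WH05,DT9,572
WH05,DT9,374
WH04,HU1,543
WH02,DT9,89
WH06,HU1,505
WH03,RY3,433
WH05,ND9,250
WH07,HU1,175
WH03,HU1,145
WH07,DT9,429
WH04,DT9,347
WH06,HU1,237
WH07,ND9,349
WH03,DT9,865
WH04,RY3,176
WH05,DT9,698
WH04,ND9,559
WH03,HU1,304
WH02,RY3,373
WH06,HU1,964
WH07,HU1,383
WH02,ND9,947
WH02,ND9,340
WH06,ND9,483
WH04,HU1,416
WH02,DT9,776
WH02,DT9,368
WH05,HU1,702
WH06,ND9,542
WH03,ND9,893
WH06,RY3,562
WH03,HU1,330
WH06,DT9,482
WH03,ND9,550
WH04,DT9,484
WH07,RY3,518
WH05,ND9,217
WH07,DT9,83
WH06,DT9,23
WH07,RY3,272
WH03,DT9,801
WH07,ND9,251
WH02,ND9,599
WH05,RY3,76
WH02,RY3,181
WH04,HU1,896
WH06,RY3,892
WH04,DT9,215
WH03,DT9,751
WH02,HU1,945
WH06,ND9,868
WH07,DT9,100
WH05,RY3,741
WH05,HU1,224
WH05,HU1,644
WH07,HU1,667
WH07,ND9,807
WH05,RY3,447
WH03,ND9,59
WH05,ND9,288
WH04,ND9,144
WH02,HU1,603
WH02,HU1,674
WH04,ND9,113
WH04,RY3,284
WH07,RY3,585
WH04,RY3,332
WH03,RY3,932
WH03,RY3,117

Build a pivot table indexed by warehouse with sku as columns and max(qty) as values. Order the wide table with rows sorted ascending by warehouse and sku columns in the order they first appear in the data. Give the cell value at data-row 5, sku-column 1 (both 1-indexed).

892

With rows sorted ascending by warehouse, row 5 is warehouse=WH06. sku columns in first-appearance order: RY3, DT9, HU1, ND9; column 1 is RY3.
Long rows with warehouse=WH06, sku=RY3: max(67, 562, 892) = 892.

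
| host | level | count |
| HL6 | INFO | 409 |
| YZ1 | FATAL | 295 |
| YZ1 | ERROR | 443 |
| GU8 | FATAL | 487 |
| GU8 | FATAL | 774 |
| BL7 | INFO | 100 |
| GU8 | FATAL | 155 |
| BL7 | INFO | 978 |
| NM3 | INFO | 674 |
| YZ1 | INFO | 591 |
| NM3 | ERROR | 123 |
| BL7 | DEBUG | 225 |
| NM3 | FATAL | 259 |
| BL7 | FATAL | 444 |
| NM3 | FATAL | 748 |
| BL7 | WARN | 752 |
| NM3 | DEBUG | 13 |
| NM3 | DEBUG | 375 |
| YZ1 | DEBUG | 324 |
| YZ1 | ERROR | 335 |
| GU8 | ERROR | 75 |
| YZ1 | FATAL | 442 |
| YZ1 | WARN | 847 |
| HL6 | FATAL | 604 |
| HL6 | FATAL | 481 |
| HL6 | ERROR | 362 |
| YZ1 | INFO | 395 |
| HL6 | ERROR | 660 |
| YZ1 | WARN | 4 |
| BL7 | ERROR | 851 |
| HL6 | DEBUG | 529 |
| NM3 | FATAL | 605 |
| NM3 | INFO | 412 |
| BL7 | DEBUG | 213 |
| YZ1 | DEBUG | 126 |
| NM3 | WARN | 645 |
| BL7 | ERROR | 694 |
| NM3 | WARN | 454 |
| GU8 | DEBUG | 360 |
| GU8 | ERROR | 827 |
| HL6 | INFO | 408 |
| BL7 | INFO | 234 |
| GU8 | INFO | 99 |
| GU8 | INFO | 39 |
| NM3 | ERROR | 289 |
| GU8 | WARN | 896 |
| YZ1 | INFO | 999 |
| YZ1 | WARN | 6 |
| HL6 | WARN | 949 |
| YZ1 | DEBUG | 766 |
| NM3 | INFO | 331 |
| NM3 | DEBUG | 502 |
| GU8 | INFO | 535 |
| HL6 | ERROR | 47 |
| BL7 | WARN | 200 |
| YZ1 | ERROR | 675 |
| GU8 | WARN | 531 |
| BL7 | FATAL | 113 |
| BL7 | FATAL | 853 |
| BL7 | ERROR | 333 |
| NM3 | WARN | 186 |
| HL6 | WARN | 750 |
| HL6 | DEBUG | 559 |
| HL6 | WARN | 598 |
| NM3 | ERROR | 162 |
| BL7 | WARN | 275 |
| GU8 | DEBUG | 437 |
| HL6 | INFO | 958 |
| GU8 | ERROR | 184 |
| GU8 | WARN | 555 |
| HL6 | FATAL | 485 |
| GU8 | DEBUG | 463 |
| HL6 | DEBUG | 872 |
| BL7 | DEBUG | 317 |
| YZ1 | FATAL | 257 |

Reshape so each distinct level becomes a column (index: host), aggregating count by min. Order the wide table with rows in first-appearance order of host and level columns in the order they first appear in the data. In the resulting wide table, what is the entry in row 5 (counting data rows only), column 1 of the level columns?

331

With rows in first-appearance order of host, row 5 is host=NM3. level columns in first-appearance order: INFO, FATAL, ERROR, DEBUG, WARN; column 1 is INFO.
Long rows with host=NM3, level=INFO: min(674, 412, 331) = 331.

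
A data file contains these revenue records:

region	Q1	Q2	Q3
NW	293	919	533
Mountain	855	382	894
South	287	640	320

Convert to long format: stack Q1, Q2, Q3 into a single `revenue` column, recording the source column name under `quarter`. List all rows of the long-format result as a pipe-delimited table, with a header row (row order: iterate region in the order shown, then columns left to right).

Each (region, column) pair becomes one row: 3 × 3 = 9 rows.
For example, (NW, Q1) → revenue=293.

| region | quarter | revenue |
| NW | Q1 | 293 |
| NW | Q2 | 919 |
| NW | Q3 | 533 |
| Mountain | Q1 | 855 |
| Mountain | Q2 | 382 |
| Mountain | Q3 | 894 |
| South | Q1 | 287 |
| South | Q2 | 640 |
| South | Q3 | 320 |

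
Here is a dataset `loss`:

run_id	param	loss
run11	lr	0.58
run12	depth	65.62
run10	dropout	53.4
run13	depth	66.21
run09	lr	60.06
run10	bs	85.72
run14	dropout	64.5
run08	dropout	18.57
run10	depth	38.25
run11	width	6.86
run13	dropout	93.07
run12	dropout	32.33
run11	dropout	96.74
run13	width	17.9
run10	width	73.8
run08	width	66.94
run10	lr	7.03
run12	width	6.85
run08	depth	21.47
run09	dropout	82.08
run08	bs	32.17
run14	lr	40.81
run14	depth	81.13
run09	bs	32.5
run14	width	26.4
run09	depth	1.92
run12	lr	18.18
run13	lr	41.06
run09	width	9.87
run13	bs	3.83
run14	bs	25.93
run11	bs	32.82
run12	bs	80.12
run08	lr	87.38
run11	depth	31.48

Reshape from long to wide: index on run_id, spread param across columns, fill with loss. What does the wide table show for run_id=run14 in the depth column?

81.13

Wide layout: rows indexed by run_id, columns are the 5 distinct param values (lr, depth, dropout, bs, width).
Cell (run_id=run14, param=depth) draws from the long row where run_id=run14 and param=depth, which has loss=81.13.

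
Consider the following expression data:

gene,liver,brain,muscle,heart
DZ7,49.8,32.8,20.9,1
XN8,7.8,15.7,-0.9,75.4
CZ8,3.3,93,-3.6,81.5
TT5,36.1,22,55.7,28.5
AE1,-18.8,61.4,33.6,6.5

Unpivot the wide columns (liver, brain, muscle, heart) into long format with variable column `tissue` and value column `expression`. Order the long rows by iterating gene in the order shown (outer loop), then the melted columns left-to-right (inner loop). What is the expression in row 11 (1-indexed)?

-3.6

20 rows total (5 × 4). Row 11: index ⌊(11-1)/4⌋ = 2 into gene → CZ8; (11-1) mod 4 = 2 into the melted columns → muscle.
So row 11 is (CZ8, muscle, -3.6); expression = -3.6.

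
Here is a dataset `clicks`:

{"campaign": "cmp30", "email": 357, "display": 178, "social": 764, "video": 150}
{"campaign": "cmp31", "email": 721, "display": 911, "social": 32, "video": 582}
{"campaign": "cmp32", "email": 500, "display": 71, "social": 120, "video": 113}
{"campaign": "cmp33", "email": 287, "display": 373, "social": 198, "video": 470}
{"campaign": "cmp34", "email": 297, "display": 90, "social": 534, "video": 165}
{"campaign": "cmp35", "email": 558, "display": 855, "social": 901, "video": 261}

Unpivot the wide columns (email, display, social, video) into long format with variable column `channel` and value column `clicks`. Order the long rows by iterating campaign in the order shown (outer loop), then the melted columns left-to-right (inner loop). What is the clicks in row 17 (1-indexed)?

297

24 rows total (6 × 4). Row 17: index ⌊(17-1)/4⌋ = 4 into campaign → cmp34; (17-1) mod 4 = 0 into the melted columns → email.
So row 17 is (cmp34, email, 297); clicks = 297.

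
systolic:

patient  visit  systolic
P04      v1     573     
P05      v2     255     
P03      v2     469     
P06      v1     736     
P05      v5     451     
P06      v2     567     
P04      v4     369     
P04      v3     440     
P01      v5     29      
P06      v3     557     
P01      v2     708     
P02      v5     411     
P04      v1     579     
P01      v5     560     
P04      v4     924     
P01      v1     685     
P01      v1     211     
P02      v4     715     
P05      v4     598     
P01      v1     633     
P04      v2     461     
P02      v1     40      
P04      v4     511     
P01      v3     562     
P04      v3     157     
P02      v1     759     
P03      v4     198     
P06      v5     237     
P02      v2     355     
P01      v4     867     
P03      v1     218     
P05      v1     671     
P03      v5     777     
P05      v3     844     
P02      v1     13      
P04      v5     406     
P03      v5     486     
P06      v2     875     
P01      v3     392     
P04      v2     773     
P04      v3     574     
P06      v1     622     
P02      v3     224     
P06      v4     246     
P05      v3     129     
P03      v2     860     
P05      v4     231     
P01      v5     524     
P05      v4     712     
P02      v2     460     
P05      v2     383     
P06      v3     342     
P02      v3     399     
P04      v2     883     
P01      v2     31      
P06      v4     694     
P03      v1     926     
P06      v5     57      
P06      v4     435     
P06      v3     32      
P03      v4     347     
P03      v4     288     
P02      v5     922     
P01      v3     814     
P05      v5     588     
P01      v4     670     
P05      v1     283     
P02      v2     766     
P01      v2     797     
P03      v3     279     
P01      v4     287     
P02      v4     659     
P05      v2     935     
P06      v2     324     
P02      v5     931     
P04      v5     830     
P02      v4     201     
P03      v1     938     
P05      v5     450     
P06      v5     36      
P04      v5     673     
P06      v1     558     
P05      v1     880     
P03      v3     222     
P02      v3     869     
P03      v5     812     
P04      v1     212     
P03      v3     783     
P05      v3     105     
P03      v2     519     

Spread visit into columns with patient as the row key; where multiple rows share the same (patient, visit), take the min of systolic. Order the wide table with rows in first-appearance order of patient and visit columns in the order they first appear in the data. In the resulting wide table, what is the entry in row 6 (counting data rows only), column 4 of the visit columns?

201

With rows in first-appearance order of patient, row 6 is patient=P02. visit columns in first-appearance order: v1, v2, v5, v4, v3; column 4 is v4.
Long rows with patient=P02, visit=v4: min(715, 659, 201) = 201.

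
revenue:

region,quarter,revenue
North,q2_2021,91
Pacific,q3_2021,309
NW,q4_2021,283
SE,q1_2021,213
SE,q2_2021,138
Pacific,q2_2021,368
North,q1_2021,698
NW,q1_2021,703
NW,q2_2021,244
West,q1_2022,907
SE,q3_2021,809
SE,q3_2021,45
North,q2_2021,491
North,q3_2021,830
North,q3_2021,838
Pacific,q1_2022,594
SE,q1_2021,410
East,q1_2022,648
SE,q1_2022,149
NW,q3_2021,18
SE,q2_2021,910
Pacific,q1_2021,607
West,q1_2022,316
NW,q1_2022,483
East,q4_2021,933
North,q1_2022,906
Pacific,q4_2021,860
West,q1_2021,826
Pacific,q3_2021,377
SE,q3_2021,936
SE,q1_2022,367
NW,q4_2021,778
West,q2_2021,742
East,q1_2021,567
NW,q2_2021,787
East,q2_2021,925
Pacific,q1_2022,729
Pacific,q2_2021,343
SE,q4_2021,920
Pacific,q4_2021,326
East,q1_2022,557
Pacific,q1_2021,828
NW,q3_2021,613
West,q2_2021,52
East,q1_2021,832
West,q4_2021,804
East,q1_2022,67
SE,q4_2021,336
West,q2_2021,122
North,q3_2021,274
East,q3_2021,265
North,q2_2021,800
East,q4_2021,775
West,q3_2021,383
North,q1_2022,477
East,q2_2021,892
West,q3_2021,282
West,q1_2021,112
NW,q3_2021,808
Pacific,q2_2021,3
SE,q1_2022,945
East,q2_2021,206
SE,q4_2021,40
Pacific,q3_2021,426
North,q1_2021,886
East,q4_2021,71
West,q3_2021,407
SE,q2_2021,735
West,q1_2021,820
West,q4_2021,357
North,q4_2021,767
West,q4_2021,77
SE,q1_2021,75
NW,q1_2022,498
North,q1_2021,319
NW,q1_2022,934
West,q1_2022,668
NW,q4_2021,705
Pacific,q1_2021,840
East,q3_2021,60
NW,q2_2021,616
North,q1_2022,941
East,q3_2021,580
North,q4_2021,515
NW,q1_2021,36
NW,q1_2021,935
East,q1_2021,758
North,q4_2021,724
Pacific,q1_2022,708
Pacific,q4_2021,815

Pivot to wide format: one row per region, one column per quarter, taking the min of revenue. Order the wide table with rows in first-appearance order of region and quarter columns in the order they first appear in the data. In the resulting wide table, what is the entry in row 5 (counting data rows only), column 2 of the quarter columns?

With rows in first-appearance order of region, row 5 is region=West. quarter columns in first-appearance order: q2_2021, q3_2021, q4_2021, q1_2021, q1_2022; column 2 is q3_2021.
Long rows with region=West, quarter=q3_2021: min(383, 282, 407) = 282.

282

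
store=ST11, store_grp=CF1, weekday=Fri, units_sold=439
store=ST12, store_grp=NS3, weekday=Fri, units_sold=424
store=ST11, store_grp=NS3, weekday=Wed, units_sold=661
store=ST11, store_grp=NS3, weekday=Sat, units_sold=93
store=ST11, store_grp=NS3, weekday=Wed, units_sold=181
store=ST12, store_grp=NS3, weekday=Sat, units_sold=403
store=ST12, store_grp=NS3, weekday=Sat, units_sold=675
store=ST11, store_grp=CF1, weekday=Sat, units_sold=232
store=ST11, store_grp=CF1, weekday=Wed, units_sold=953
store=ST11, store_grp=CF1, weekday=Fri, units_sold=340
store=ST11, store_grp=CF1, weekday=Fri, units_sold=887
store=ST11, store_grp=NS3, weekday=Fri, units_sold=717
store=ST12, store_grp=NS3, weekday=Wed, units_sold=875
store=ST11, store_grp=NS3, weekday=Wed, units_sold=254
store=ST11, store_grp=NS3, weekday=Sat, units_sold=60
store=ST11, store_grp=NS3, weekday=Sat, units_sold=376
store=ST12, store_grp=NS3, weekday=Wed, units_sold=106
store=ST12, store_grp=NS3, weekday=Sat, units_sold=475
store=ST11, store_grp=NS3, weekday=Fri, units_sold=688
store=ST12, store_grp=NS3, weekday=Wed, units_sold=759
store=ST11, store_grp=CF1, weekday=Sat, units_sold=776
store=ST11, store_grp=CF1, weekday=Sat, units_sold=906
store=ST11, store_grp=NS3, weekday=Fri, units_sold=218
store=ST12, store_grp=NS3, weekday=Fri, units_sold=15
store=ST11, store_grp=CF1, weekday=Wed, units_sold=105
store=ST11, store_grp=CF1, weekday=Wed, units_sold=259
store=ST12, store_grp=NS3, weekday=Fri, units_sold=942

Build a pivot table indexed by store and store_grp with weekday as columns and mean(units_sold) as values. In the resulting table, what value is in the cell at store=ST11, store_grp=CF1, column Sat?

638

Rows with store=ST11, store_grp=CF1 and weekday=Sat: units_sold values are 232, 776, 906.
(232 + 776 + 906) / 3 = 638.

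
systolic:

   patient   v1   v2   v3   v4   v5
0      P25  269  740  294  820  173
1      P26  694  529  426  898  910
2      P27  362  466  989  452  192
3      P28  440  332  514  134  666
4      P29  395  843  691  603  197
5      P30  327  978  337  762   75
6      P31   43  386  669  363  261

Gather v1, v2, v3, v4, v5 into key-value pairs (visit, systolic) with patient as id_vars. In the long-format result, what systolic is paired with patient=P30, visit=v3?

Unpivoting turns each (patient, wide-column) pair into one long row.
The wide cell at row P30, column v3 holds 337, so the long row (P30, v3) has systolic=337.

337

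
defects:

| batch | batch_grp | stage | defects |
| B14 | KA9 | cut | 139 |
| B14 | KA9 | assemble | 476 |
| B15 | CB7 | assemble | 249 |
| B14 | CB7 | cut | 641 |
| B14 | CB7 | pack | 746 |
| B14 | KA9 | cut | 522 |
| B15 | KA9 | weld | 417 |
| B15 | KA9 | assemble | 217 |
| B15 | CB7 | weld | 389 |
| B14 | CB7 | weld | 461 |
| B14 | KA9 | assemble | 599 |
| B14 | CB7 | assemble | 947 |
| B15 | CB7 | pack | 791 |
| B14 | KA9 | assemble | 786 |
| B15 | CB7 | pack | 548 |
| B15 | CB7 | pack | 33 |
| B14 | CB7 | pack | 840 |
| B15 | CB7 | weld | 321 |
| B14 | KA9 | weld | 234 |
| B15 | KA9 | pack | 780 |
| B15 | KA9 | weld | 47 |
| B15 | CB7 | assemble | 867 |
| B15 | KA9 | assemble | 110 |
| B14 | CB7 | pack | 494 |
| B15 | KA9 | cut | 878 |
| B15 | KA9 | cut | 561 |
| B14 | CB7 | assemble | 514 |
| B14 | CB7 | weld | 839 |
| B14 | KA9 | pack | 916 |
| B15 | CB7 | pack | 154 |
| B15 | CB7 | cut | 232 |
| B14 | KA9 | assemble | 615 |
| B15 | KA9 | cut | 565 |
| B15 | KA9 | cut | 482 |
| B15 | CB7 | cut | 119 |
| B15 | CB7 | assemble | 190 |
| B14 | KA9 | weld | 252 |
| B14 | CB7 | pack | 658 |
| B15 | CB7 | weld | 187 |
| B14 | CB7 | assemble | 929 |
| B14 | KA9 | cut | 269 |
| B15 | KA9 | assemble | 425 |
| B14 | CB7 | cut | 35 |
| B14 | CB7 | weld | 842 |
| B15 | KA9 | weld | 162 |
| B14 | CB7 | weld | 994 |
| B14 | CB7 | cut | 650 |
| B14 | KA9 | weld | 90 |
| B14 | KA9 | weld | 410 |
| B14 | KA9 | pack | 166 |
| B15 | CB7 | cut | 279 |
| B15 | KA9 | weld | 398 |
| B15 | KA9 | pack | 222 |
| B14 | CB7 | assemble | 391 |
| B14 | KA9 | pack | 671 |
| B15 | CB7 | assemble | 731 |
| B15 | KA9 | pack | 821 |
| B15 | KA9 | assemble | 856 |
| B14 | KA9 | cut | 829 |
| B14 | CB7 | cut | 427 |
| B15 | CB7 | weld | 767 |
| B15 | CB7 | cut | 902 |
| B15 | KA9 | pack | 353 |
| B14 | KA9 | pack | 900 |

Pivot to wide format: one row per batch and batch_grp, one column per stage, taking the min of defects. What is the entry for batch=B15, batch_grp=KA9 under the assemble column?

110

Rows with batch=B15, batch_grp=KA9 and stage=assemble: defects values are 217, 110, 425, 856.
min(217, 110, 425, 856) = 110.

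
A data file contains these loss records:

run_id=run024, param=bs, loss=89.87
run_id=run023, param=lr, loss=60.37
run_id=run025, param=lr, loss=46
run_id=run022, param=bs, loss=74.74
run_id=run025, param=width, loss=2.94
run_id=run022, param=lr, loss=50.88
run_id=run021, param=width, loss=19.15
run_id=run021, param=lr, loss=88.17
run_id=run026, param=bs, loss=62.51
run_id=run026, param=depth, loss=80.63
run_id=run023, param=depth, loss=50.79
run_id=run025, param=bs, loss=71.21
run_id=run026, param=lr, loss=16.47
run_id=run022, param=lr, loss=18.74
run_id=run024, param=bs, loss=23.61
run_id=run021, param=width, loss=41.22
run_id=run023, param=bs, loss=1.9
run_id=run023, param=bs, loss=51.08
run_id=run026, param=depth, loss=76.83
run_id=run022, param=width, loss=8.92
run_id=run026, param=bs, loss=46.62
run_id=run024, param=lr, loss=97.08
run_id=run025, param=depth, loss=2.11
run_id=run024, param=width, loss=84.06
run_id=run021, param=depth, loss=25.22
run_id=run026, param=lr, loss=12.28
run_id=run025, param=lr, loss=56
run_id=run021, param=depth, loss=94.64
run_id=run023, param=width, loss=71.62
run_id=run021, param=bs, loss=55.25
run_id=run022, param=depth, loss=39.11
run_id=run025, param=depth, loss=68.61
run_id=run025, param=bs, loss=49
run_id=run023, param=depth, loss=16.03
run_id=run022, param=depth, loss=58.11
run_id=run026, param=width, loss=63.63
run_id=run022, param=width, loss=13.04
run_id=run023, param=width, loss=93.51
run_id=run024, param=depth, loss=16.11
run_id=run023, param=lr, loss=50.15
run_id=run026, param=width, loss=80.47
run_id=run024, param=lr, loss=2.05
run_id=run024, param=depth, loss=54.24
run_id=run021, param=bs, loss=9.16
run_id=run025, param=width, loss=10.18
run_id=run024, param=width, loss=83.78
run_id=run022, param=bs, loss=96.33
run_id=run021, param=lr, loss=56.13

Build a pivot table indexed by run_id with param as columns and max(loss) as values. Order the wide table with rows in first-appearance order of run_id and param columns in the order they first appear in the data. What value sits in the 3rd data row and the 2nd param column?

With rows in first-appearance order of run_id, row 3 is run_id=run025. param columns in first-appearance order: bs, lr, width, depth; column 2 is lr.
Long rows with run_id=run025, param=lr: max(46, 56) = 56.

56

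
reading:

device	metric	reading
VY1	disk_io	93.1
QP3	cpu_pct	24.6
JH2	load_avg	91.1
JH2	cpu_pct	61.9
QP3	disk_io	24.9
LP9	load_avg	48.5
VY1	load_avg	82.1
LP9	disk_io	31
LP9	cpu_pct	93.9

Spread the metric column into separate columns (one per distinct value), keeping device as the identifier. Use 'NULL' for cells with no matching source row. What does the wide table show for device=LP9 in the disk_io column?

The long row with device=LP9, metric=disk_io has reading=31.

31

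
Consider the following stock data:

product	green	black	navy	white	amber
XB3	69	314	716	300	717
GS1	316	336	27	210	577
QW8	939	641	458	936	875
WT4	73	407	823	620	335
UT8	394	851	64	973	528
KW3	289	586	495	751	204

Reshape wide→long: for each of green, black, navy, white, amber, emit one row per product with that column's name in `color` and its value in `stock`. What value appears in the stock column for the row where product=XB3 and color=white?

300

Unpivoting turns each (product, wide-column) pair into one long row.
The wide cell at row XB3, column white holds 300, so the long row (XB3, white) has stock=300.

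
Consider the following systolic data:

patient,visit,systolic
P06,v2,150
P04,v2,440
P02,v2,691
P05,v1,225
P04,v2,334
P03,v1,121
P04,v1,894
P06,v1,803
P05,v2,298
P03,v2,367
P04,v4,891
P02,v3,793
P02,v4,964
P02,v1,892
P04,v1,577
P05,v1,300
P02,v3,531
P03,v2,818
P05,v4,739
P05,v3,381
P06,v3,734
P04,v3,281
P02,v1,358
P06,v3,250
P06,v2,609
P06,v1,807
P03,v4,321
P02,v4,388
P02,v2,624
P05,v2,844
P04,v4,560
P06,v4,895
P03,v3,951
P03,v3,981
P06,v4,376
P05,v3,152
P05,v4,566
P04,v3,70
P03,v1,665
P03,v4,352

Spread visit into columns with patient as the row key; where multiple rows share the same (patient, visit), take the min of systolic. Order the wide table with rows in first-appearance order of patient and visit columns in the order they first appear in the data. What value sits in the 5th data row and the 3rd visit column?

321

With rows in first-appearance order of patient, row 5 is patient=P03. visit columns in first-appearance order: v2, v1, v4, v3; column 3 is v4.
Long rows with patient=P03, visit=v4: min(321, 352) = 321.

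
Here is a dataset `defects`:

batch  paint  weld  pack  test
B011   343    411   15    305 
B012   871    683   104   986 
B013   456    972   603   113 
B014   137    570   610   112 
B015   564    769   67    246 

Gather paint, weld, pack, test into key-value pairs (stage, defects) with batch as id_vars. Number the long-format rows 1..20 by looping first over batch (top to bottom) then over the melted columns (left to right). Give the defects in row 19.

20 rows total (5 × 4). Row 19: index ⌊(19-1)/4⌋ = 4 into batch → B015; (19-1) mod 4 = 2 into the melted columns → pack.
So row 19 is (B015, pack, 67); defects = 67.

67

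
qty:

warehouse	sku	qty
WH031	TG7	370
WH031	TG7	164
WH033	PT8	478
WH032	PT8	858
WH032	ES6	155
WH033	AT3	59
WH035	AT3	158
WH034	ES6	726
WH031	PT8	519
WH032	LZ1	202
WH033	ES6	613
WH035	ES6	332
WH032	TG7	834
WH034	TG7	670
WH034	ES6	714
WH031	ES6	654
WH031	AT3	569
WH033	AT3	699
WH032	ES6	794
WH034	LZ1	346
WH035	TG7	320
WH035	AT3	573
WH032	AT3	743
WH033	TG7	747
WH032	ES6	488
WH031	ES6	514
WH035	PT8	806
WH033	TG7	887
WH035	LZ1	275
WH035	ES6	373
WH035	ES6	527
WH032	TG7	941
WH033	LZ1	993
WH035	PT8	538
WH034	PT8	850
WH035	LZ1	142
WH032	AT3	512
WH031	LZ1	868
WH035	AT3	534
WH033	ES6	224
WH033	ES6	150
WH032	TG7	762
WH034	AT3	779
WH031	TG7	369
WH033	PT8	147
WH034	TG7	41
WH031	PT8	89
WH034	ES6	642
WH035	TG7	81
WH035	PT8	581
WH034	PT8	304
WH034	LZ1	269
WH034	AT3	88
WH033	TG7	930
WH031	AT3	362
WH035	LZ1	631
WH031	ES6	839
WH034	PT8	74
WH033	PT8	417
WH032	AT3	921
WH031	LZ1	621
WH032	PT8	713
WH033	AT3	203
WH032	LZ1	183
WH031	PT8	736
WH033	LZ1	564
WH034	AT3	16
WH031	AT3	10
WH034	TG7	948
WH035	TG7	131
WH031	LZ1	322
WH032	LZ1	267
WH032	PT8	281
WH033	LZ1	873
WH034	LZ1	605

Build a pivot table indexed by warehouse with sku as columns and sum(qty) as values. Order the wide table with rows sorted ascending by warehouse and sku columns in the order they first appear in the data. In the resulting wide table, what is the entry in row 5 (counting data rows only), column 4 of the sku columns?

With rows sorted ascending by warehouse, row 5 is warehouse=WH035. sku columns in first-appearance order: TG7, PT8, ES6, AT3, LZ1; column 4 is AT3.
Long rows with warehouse=WH035, sku=AT3: 158 + 573 + 534 = 1265.

1265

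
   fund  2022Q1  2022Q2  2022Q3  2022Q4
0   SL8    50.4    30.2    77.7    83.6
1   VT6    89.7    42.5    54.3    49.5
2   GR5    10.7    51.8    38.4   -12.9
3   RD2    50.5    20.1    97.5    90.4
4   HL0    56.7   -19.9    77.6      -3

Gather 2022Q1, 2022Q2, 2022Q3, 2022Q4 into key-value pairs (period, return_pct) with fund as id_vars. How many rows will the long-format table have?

20

5 fund values × 4 melted columns = 20 rows.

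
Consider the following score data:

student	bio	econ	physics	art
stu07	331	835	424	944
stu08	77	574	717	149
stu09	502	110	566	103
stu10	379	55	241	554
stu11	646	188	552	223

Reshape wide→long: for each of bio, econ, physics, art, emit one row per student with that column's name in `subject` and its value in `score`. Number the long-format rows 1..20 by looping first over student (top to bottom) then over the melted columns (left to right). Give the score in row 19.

20 rows total (5 × 4). Row 19: index ⌊(19-1)/4⌋ = 4 into student → stu11; (19-1) mod 4 = 2 into the melted columns → physics.
So row 19 is (stu11, physics, 552); score = 552.

552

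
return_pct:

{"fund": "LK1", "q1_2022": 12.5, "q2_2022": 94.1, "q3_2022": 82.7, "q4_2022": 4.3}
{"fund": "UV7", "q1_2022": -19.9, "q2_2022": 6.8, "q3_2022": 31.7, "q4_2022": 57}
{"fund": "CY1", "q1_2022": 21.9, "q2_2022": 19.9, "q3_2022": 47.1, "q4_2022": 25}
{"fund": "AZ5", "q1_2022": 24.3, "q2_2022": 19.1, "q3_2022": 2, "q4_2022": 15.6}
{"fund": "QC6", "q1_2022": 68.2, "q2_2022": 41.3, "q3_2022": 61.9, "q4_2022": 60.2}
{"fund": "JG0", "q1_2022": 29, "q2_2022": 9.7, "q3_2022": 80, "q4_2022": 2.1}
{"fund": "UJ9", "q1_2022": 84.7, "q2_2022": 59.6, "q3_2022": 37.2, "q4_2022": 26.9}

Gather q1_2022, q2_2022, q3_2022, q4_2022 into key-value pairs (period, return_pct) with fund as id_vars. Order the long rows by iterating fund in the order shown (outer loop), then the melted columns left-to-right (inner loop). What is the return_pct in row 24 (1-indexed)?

2.1

28 rows total (7 × 4). Row 24: index ⌊(24-1)/4⌋ = 5 into fund → JG0; (24-1) mod 4 = 3 into the melted columns → q4_2022.
So row 24 is (JG0, q4_2022, 2.1); return_pct = 2.1.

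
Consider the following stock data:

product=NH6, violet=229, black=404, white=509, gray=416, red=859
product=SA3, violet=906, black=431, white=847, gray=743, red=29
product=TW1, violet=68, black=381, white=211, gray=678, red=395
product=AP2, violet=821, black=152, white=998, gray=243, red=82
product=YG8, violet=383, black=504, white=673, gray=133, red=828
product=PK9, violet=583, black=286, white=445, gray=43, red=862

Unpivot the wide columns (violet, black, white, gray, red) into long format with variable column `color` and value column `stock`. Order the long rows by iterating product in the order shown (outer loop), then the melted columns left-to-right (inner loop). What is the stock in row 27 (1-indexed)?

30 rows total (6 × 5). Row 27: index ⌊(27-1)/5⌋ = 5 into product → PK9; (27-1) mod 5 = 1 into the melted columns → black.
So row 27 is (PK9, black, 286); stock = 286.

286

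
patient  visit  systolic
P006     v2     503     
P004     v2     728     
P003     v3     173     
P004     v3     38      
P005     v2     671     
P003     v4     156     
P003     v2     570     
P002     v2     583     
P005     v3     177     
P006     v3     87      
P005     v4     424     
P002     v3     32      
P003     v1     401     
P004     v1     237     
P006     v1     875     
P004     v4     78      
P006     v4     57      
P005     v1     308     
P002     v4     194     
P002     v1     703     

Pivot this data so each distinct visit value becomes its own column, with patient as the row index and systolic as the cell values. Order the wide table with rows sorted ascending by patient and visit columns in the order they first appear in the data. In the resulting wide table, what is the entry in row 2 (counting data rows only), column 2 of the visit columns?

173

With rows sorted ascending by patient, row 2 is patient=P003. visit columns in first-appearance order: v2, v3, v4, v1; column 2 is v3.
Long rows with patient=P003, visit=v3: systolic = 173.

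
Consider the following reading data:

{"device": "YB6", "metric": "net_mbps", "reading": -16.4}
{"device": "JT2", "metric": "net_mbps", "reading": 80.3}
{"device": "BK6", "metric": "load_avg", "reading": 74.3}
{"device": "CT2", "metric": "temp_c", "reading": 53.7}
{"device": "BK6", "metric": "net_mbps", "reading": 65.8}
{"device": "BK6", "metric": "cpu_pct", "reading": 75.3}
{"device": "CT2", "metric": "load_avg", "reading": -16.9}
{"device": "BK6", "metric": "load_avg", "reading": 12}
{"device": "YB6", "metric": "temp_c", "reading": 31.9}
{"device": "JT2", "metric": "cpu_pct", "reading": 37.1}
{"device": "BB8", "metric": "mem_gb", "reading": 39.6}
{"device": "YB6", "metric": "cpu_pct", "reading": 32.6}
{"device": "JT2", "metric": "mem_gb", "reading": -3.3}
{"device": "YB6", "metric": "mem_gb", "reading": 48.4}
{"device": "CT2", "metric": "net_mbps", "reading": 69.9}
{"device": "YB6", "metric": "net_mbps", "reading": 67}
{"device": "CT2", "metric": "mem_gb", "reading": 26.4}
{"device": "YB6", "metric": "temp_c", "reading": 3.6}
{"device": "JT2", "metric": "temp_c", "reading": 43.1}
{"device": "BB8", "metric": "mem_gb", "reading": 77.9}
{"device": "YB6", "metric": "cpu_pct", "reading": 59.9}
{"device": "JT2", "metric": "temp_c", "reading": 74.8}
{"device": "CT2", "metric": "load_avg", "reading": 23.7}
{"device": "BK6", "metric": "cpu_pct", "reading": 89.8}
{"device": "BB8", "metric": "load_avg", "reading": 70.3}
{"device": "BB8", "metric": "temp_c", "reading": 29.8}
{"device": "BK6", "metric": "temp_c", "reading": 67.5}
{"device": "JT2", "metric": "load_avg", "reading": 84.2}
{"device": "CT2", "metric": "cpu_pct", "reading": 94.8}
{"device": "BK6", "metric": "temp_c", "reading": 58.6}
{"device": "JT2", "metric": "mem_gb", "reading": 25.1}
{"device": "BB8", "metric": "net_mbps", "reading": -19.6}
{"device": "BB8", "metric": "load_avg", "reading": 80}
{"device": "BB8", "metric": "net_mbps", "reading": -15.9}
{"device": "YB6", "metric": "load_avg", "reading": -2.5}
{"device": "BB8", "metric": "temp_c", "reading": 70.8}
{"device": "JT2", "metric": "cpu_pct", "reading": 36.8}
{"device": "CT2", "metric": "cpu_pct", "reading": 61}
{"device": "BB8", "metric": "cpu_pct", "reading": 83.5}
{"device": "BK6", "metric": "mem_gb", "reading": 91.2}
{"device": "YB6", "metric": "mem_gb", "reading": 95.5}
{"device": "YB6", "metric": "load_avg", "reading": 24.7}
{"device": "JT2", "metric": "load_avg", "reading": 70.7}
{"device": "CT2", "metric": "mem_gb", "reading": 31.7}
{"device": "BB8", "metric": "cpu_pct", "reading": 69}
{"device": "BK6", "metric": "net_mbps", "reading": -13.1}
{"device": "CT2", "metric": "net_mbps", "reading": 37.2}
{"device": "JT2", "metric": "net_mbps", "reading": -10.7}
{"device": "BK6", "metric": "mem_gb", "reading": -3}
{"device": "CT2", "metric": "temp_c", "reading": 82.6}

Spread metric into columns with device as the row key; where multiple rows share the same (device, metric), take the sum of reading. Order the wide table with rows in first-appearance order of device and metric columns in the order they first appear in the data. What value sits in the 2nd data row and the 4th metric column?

73.9

With rows in first-appearance order of device, row 2 is device=JT2. metric columns in first-appearance order: net_mbps, load_avg, temp_c, cpu_pct, mem_gb; column 4 is cpu_pct.
Long rows with device=JT2, metric=cpu_pct: 37.1 + 36.8 = 73.9.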